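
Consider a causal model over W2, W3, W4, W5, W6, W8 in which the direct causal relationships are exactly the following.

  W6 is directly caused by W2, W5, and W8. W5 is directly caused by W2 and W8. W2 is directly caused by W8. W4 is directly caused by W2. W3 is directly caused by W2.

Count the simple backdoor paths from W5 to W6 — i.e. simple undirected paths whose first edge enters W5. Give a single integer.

4

A backdoor path from W5 to W6 is any simple undirected path whose first edge points into W5 (i.e. leaves W5 via a parent).
Parents of W5: {W2, W8}.
Enumerating:
  P1: W5 <- W8 -> W2 -> W6
  P2: W5 <- W8 -> W6
  P3: W5 <- W2 <- W8 -> W6
  P4: W5 <- W2 -> W6
That exhausts the simple backdoor paths. Count: 4.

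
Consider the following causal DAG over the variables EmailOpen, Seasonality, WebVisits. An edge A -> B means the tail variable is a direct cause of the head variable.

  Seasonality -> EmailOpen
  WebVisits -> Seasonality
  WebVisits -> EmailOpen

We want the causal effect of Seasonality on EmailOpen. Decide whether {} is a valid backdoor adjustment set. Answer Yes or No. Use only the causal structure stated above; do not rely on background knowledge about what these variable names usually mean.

Backdoor paths from Seasonality to EmailOpen (paths whose first edge points into Seasonality):
  P1: Seasonality <- WebVisits -> EmailOpen
Condition 1 (no descendant of Seasonality in the set): holds — descendants of Seasonality are {EmailOpen}; none are in {}.
Condition 2 (every backdoor path blocked by {}):
  P1: open — no interior node is in the conditioning set.
{} does not satisfy the backdoor criterion.

No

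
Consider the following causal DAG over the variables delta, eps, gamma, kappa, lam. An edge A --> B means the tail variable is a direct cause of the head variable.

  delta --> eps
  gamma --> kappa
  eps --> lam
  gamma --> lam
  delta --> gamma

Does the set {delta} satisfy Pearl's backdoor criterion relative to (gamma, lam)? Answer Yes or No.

Backdoor paths from gamma to lam (paths whose first edge points into gamma):
  P1: gamma <- delta -> eps -> lam
Condition 1 (no descendant of gamma in the set): holds — descendants of gamma are {kappa, lam}; none are in {delta}.
Condition 2 (every backdoor path blocked by {delta}):
  P1: blocked at fork node delta ∈ conditioning set.
{delta} satisfies the backdoor criterion.

Yes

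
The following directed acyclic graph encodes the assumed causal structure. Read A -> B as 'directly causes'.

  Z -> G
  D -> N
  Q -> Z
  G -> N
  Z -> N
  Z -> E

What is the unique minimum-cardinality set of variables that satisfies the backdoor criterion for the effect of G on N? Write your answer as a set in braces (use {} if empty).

{Z}

Variables eligible for adjustment (non-descendants of G, excluding G and N): {D, E, Q, Z}.
Backdoor paths from G to N:
  P1: G <- Z -> N
The empty set is not sufficient: P1 (G <- Z -> N) has no collider blocking it and no conditioned non-collider, so it is open.
Try {Z}:
  P1: blocked at fork node Z ∈ conditioning set.
{Z} contains no descendant of G and blocks every backdoor path.
No other singleton works — e.g. {Q} leaves P1 open — so {Z} is the unique smallest valid adjustment set.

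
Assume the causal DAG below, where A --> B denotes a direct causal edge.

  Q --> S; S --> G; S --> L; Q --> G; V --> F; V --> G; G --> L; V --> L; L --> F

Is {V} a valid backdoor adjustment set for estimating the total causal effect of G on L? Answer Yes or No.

Backdoor paths from G to L (paths whose first edge points into G):
  P1: G <- V -> L
  P2: G <- V -> F <- L
  P3: G <- Q -> S -> L
  P4: G <- S -> L
Condition 1 (no descendant of G in the set): holds — descendants of G are {F, L}; none are in {V}.
Condition 2 (every backdoor path blocked by {V}):
  P1: blocked at fork node V ∈ conditioning set.
  P2: blocked at fork node V ∈ conditioning set.
  P3: open — no interior node is in the conditioning set.
  P4: open — no interior node is in the conditioning set.
{V} does not satisfy the backdoor criterion.

No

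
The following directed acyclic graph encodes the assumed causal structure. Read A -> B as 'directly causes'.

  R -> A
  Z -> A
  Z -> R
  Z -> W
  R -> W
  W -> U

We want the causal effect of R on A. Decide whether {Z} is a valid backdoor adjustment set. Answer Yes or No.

Backdoor paths from R to A (paths whose first edge points into R):
  P1: R <- Z -> A
Condition 1 (no descendant of R in the set): holds — descendants of R are {A, U, W}; none are in {Z}.
Condition 2 (every backdoor path blocked by {Z}):
  P1: blocked at fork node Z ∈ conditioning set.
{Z} satisfies the backdoor criterion.

Yes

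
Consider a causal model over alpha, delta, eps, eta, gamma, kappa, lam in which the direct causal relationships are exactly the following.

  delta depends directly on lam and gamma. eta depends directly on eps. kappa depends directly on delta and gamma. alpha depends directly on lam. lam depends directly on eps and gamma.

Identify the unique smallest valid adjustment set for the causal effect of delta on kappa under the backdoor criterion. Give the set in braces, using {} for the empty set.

{gamma}

Variables eligible for adjustment (non-descendants of delta, excluding delta and kappa): {alpha, eps, eta, gamma, lam}.
Backdoor paths from delta to kappa:
  P1: delta <- gamma -> kappa
  P2: delta <- lam <- gamma -> kappa
The empty set is not sufficient: P1 (delta <- gamma -> kappa) has no collider blocking it and no conditioned non-collider, so it is open.
Try {gamma}:
  P1: blocked at fork node gamma ∈ conditioning set.
  P2: blocked at fork node gamma ∈ conditioning set.
{gamma} contains no descendant of delta and blocks every backdoor path.
No other singleton works — e.g. {eps} leaves P1 open — so {gamma} is the unique smallest valid adjustment set.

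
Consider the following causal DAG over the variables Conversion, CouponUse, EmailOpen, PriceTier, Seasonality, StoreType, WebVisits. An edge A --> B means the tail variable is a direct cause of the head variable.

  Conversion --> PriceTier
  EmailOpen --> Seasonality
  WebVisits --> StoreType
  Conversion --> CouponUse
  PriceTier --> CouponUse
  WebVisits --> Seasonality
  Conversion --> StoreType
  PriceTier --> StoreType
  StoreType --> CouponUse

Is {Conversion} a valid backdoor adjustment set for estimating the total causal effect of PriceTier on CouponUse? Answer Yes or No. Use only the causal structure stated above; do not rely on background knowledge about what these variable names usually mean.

Yes

Backdoor paths from PriceTier to CouponUse (paths whose first edge points into PriceTier):
  P1: PriceTier <- Conversion -> StoreType -> CouponUse
  P2: PriceTier <- Conversion -> CouponUse
Condition 1 (no descendant of PriceTier in the set): holds — descendants of PriceTier are {CouponUse, StoreType}; none are in {Conversion}.
Condition 2 (every backdoor path blocked by {Conversion}):
  P1: blocked at fork node Conversion ∈ conditioning set.
  P2: blocked at fork node Conversion ∈ conditioning set.
{Conversion} satisfies the backdoor criterion.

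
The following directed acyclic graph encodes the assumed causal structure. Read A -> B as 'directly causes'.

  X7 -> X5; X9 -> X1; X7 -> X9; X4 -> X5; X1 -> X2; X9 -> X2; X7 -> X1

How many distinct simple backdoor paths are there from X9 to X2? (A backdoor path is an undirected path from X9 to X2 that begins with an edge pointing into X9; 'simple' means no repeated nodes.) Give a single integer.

A backdoor path from X9 to X2 is any simple undirected path whose first edge points into X9 (i.e. leaves X9 via a parent).
Parents of X9: {X7}.
Enumerating:
  P1: X9 <- X7 -> X1 -> X2
That exhausts the simple backdoor paths. Count: 1.

1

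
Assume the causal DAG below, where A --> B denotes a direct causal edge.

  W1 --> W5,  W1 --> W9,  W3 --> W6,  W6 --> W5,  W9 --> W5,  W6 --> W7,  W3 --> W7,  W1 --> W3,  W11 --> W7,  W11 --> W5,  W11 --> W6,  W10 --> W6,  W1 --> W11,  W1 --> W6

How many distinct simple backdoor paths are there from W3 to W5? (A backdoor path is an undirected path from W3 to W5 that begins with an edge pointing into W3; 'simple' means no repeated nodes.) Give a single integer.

A backdoor path from W3 to W5 is any simple undirected path whose first edge points into W3 (i.e. leaves W3 via a parent).
Parents of W3: {W1}.
Enumerating:
  P1: W3 <- W1 -> W11 -> W6 -> W5
  P2: W3 <- W1 -> W11 -> W5
  P3: W3 <- W1 -> W11 -> W7 <- W6 -> W5
  P4: W3 <- W1 -> W6 <- W11 -> W5
  P5: W3 <- W1 -> W6 -> W5
  P6: W3 <- W1 -> W6 -> W7 <- W11 -> W5
  P7: W3 <- W1 -> W9 -> W5
  P8: W3 <- W1 -> W5
That exhausts the simple backdoor paths. Count: 8.

8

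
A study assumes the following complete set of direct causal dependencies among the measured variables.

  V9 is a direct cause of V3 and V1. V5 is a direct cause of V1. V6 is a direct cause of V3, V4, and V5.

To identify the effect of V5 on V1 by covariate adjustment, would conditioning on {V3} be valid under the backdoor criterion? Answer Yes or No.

Backdoor paths from V5 to V1 (paths whose first edge points into V5):
  P1: V5 <- V6 -> V3 <- V9 -> V1
Condition 1 (no descendant of V5 in the set): holds — descendants of V5 are {V1}; none are in {V3}.
Condition 2 (every backdoor path blocked by {V3}):
  P1: open — collider(s) V3 are conditioned on (or have a conditioned descendant) and no non-collider on the path is in the set.
{V3} does not satisfy the backdoor criterion.

No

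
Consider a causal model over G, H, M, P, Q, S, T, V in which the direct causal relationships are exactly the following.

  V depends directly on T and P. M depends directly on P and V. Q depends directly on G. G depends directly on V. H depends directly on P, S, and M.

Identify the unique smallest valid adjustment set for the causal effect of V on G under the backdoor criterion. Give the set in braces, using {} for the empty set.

Variables eligible for adjustment (non-descendants of V, excluding V and G): {P, S, T}.
Backdoor paths from V to G:
  (none)
With no backdoor paths the empty set already satisfies the criterion, and it is trivially minimal.

{}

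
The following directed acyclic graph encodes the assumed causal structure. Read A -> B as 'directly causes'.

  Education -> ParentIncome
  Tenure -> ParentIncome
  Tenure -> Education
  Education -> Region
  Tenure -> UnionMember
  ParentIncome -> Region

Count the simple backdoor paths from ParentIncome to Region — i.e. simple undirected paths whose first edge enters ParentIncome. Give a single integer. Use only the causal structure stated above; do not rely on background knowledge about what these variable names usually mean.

2

A backdoor path from ParentIncome to Region is any simple undirected path whose first edge points into ParentIncome (i.e. leaves ParentIncome via a parent).
Parents of ParentIncome: {Education, Tenure}.
Enumerating:
  P1: ParentIncome <- Tenure -> Education -> Region
  P2: ParentIncome <- Education -> Region
That exhausts the simple backdoor paths. Count: 2.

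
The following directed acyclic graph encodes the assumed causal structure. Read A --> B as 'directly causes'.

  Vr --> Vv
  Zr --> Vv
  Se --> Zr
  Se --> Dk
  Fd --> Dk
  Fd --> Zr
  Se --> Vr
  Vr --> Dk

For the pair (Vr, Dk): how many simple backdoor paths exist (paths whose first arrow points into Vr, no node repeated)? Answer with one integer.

2

A backdoor path from Vr to Dk is any simple undirected path whose first edge points into Vr (i.e. leaves Vr via a parent).
Parents of Vr: {Se}.
Enumerating:
  P1: Vr <- Se -> Zr <- Fd -> Dk
  P2: Vr <- Se -> Dk
That exhausts the simple backdoor paths. Count: 2.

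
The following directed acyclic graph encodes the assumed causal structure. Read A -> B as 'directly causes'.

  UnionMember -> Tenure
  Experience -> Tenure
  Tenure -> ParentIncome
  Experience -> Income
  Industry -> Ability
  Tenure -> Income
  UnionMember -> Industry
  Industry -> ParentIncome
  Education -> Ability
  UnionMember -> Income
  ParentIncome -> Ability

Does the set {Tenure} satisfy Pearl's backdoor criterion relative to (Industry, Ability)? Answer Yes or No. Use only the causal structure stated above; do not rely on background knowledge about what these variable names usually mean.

Backdoor paths from Industry to Ability (paths whose first edge points into Industry):
  P1: Industry <- UnionMember -> Tenure -> ParentIncome -> Ability
  P2: Industry <- UnionMember -> Income <- Experience -> Tenure -> ParentIncome -> Ability
  P3: Industry <- UnionMember -> Income <- Tenure -> ParentIncome -> Ability
Condition 1 (no descendant of Industry in the set): holds — descendants of Industry are {Ability, ParentIncome}; none are in {Tenure}.
Condition 2 (every backdoor path blocked by {Tenure}):
  P1: blocked at chain node Tenure ∈ conditioning set.
  P2: blocked at collider Income (neither it nor any descendant is in the conditioning set).
  P3: blocked at collider Income (neither it nor any descendant is in the conditioning set).
{Tenure} satisfies the backdoor criterion.

Yes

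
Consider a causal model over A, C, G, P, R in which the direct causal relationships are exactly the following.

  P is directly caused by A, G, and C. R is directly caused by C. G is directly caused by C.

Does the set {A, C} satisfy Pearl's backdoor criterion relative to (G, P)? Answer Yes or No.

Yes

Backdoor paths from G to P (paths whose first edge points into G):
  P1: G <- C -> P
Condition 1 (no descendant of G in the set): holds — descendants of G are {P}; none are in {A, C}.
Condition 2 (every backdoor path blocked by {A, C}):
  P1: blocked at fork node C ∈ conditioning set.
{A, C} satisfies the backdoor criterion.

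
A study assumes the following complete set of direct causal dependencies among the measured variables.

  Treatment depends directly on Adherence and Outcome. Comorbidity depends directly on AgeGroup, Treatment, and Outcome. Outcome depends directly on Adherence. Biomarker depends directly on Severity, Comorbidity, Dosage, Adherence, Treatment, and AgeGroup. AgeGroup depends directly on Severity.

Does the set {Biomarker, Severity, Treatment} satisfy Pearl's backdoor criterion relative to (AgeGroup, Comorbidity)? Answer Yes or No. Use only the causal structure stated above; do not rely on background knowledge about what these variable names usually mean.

No

Backdoor paths from AgeGroup to Comorbidity (paths whose first edge points into AgeGroup):
  P1: AgeGroup <- Severity -> Biomarker <- Adherence -> Outcome -> Treatment -> Comorbidity
  P2: AgeGroup <- Severity -> Biomarker <- Adherence -> Outcome -> Comorbidity
  P3: AgeGroup <- Severity -> Biomarker <- Adherence -> Treatment <- Outcome -> Comorbidity
  P4: AgeGroup <- Severity -> Biomarker <- Adherence -> Treatment -> Comorbidity
  P5: AgeGroup <- Severity -> Biomarker <- Treatment <- Adherence -> Outcome -> Comorbidity
  P6: AgeGroup <- Severity -> Biomarker <- Treatment <- Outcome -> Comorbidity
  P7: AgeGroup <- Severity -> Biomarker <- Treatment -> Comorbidity
  P8: AgeGroup <- Severity -> Biomarker <- Comorbidity
Condition 1 (no descendant of AgeGroup in the set): FAILS — Biomarker is a descendant of AgeGroup.
Condition 2 (every backdoor path blocked by {Biomarker, Severity, Treatment}):
  P1: blocked at fork node Severity ∈ conditioning set.
  P2: blocked at fork node Severity ∈ conditioning set.
  P3: blocked at fork node Severity ∈ conditioning set.
  P4: blocked at fork node Severity ∈ conditioning set.
  P5: blocked at fork node Severity ∈ conditioning set.
  P6: blocked at fork node Severity ∈ conditioning set.
  P7: blocked at fork node Severity ∈ conditioning set.
  P8: blocked at fork node Severity ∈ conditioning set.
{Biomarker, Severity, Treatment} does not satisfy the backdoor criterion.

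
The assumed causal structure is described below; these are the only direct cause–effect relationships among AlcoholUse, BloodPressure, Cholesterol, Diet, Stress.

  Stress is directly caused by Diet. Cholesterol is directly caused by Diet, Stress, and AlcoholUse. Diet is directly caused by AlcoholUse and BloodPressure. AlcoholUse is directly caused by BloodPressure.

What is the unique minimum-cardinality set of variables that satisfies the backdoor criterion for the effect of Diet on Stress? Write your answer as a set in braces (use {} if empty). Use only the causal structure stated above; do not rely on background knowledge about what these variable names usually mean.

{}

Variables eligible for adjustment (non-descendants of Diet, excluding Diet and Stress): {AlcoholUse, BloodPressure}.
Backdoor paths from Diet to Stress:
  P1: Diet <- BloodPressure -> AlcoholUse -> Cholesterol <- Stress
  P2: Diet <- AlcoholUse -> Cholesterol <- Stress
Each backdoor path contains an unconditioned collider, so every path is already blocked with the empty conditioning set:
  P1: blocked at collider Cholesterol (neither it nor any descendant is in the conditioning set).
  P2: blocked at collider Cholesterol (neither it nor any descendant is in the conditioning set).
The empty set is therefore the unique smallest valid set.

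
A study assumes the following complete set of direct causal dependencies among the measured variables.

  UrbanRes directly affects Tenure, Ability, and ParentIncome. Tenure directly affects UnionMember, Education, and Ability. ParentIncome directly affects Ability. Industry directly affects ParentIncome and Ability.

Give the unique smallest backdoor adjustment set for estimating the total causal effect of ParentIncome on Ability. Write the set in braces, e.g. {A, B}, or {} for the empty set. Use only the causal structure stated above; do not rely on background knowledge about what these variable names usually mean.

{Industry, UrbanRes}

Variables eligible for adjustment (non-descendants of ParentIncome, excluding ParentIncome and Ability): {Education, Industry, Tenure, UnionMember, UrbanRes}.
Backdoor paths from ParentIncome to Ability:
  P1: ParentIncome <- UrbanRes -> Tenure -> Ability
  P2: ParentIncome <- UrbanRes -> Ability
  P3: ParentIncome <- Industry -> Ability
The empty set is not sufficient: P1 (ParentIncome <- UrbanRes -> Tenure -> Ability) has no collider blocking it and no conditioned non-collider, so it is open.
Try {Industry, UrbanRes}:
  P1: blocked at fork node UrbanRes ∈ conditioning set.
  P2: blocked at fork node UrbanRes ∈ conditioning set.
  P3: blocked at fork node Industry ∈ conditioning set.
{Industry, UrbanRes} contains no descendant of ParentIncome and blocks every backdoor path.
Every element of {Industry, UrbanRes} is needed (dropping Industry leaves P3 open; dropping UrbanRes leaves P1 open), so no proper subset is valid.
Among all size-2 subsets of the eligible variables, only {Industry, UrbanRes} blocks every backdoor path, so it is the unique smallest valid adjustment set.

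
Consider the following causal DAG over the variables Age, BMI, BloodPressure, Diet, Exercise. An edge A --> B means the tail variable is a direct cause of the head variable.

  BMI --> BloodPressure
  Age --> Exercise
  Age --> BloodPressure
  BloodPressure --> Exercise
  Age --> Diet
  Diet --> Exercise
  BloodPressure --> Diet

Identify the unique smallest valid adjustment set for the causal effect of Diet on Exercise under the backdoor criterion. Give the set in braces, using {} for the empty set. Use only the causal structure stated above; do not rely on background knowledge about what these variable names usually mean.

Variables eligible for adjustment (non-descendants of Diet, excluding Diet and Exercise): {Age, BMI, BloodPressure}.
Backdoor paths from Diet to Exercise:
  P1: Diet <- Age -> BloodPressure -> Exercise
  P2: Diet <- Age -> Exercise
  P3: Diet <- BloodPressure <- Age -> Exercise
  P4: Diet <- BloodPressure -> Exercise
The empty set is not sufficient: P1 (Diet <- Age -> BloodPressure -> Exercise) has no collider blocking it and no conditioned non-collider, so it is open.
Try {Age, BloodPressure}:
  P1: blocked at fork node Age ∈ conditioning set.
  P2: blocked at fork node Age ∈ conditioning set.
  P3: blocked at chain node BloodPressure ∈ conditioning set.
  P4: blocked at fork node BloodPressure ∈ conditioning set.
{Age, BloodPressure} contains no descendant of Diet and blocks every backdoor path.
Every element of {Age, BloodPressure} is needed (dropping Age leaves P2 open; dropping BloodPressure leaves P4 open), so no proper subset is valid.
Among all size-2 subsets of the eligible variables, only {Age, BloodPressure} blocks every backdoor path, so it is the unique smallest valid adjustment set.

{Age, BloodPressure}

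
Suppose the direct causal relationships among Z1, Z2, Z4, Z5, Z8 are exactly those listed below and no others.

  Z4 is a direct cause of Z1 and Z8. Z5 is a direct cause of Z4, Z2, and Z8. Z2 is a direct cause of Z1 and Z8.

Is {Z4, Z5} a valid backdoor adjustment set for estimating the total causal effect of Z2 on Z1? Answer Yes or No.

Yes

Backdoor paths from Z2 to Z1 (paths whose first edge points into Z2):
  P1: Z2 <- Z5 -> Z4 -> Z1
  P2: Z2 <- Z5 -> Z8 <- Z4 -> Z1
Condition 1 (no descendant of Z2 in the set): holds — descendants of Z2 are {Z1, Z8}; none are in {Z4, Z5}.
Condition 2 (every backdoor path blocked by {Z4, Z5}):
  P1: blocked at fork node Z5 ∈ conditioning set.
  P2: blocked at fork node Z5 ∈ conditioning set.
{Z4, Z5} satisfies the backdoor criterion.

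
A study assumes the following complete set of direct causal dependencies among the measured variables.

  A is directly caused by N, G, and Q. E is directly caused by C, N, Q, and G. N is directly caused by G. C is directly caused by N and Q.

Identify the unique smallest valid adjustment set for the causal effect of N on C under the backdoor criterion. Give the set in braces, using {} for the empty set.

{}

Variables eligible for adjustment (non-descendants of N, excluding N and C): {G, Q}.
Backdoor paths from N to C:
  P1: N <- G -> E <- Q -> C
  P2: N <- G -> E <- C
  P3: N <- G -> A <- Q -> C
  P4: N <- G -> A <- Q -> E <- C
Each backdoor path contains an unconditioned collider, so every path is already blocked with the empty conditioning set:
  P1: blocked at collider E (neither it nor any descendant is in the conditioning set).
  P2: blocked at collider E (neither it nor any descendant is in the conditioning set).
  P3: blocked at collider A (neither it nor any descendant is in the conditioning set).
  P4: blocked at collider A (neither it nor any descendant is in the conditioning set).
The empty set is therefore the unique smallest valid set.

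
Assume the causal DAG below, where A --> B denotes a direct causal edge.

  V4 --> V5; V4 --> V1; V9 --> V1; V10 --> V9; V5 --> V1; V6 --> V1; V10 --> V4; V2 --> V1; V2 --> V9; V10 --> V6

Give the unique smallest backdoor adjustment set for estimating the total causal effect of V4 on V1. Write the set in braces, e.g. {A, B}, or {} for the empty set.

{V10}

Variables eligible for adjustment (non-descendants of V4, excluding V4 and V1): {V10, V2, V6, V9}.
Backdoor paths from V4 to V1:
  P1: V4 <- V10 -> V9 <- V2 -> V1
  P2: V4 <- V10 -> V9 -> V1
  P3: V4 <- V10 -> V6 -> V1
The empty set is not sufficient: P2 (V4 <- V10 -> V9 -> V1) has no collider blocking it and no conditioned non-collider, so it is open.
Try {V10}:
  P1: blocked at fork node V10 ∈ conditioning set.
  P2: blocked at fork node V10 ∈ conditioning set.
  P3: blocked at fork node V10 ∈ conditioning set.
{V10} contains no descendant of V4 and blocks every backdoor path.
No other singleton works — e.g. {V2} leaves P2 open — so {V10} is the unique smallest valid adjustment set.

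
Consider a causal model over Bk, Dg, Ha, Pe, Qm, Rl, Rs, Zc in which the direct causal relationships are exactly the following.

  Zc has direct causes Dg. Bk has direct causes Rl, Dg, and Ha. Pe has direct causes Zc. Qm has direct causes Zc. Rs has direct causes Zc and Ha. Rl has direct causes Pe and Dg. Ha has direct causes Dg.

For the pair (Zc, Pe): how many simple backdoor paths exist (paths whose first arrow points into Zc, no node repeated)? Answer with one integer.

A backdoor path from Zc to Pe is any simple undirected path whose first edge points into Zc (i.e. leaves Zc via a parent).
Parents of Zc: {Dg}.
Enumerating:
  P1: Zc <- Dg -> Ha -> Bk <- Rl <- Pe
  P2: Zc <- Dg -> Rl <- Pe
  P3: Zc <- Dg -> Bk <- Rl <- Pe
That exhausts the simple backdoor paths. Count: 3.

3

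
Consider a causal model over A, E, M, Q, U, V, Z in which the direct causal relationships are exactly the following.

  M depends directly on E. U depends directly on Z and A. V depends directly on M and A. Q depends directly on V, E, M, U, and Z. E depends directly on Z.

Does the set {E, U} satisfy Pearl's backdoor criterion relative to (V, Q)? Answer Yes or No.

Backdoor paths from V to Q (paths whose first edge points into V):
  P1: V <- M <- E <- Z -> U -> Q
  P2: V <- M <- E <- Z -> Q
  P3: V <- M <- E -> Q
  P4: V <- M -> Q
  P5: V <- A -> U <- Z -> E -> M -> Q
  P6: V <- A -> U <- Z -> E -> Q
  P7: V <- A -> U <- Z -> Q
  P8: V <- A -> U -> Q
Condition 1 (no descendant of V in the set): holds — descendants of V are {Q}; none are in {E, U}.
Condition 2 (every backdoor path blocked by {E, U}):
  P1: blocked at chain node E ∈ conditioning set.
  P2: blocked at chain node E ∈ conditioning set.
  P3: blocked at fork node E ∈ conditioning set.
  P4: open — no interior node is in the conditioning set.
  P5: blocked at chain node E ∈ conditioning set.
  P6: blocked at chain node E ∈ conditioning set.
  P7: open — collider(s) U are conditioned on (or have a conditioned descendant) and no non-collider on the path is in the set.
  P8: blocked at chain node U ∈ conditioning set.
{E, U} does not satisfy the backdoor criterion.

No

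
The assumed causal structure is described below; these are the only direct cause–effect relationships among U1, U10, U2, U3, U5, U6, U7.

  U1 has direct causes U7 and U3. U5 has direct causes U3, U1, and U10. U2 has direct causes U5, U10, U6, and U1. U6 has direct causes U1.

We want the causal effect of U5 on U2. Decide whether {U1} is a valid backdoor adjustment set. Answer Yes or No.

Backdoor paths from U5 to U2 (paths whose first edge points into U5):
  P1: U5 <- U10 -> U2
  P2: U5 <- U3 -> U1 -> U6 -> U2
  P3: U5 <- U3 -> U1 -> U2
  P4: U5 <- U1 -> U6 -> U2
  P5: U5 <- U1 -> U2
Condition 1 (no descendant of U5 in the set): holds — descendants of U5 are {U2}; none are in {U1}.
Condition 2 (every backdoor path blocked by {U1}):
  P1: open — no interior node is in the conditioning set.
  P2: blocked at chain node U1 ∈ conditioning set.
  P3: blocked at chain node U1 ∈ conditioning set.
  P4: blocked at fork node U1 ∈ conditioning set.
  P5: blocked at fork node U1 ∈ conditioning set.
{U1} does not satisfy the backdoor criterion.

No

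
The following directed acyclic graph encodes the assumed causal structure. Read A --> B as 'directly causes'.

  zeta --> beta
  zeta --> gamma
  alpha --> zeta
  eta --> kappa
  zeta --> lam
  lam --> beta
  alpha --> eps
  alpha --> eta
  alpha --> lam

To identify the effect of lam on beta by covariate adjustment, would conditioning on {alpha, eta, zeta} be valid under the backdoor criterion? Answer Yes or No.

Yes

Backdoor paths from lam to beta (paths whose first edge points into lam):
  P1: lam <- alpha -> zeta -> beta
  P2: lam <- zeta -> beta
Condition 1 (no descendant of lam in the set): holds — descendants of lam are {beta}; none are in {alpha, eta, zeta}.
Condition 2 (every backdoor path blocked by {alpha, eta, zeta}):
  P1: blocked at fork node alpha ∈ conditioning set.
  P2: blocked at fork node zeta ∈ conditioning set.
{alpha, eta, zeta} satisfies the backdoor criterion.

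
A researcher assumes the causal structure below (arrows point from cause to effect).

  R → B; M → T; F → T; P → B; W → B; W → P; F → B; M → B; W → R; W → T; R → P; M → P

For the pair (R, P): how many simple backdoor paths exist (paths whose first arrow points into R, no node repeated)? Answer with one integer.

A backdoor path from R to P is any simple undirected path whose first edge points into R (i.e. leaves R via a parent).
Parents of R: {W}.
Enumerating:
  P1: R <- W -> P
  P2: R <- W -> B <- M -> P
  P3: R <- W -> B <- F -> T <- M -> P
  P4: R <- W -> B <- P
  P5: R <- W -> T <- M -> P
  P6: R <- W -> T <- M -> B <- P
  P7: R <- W -> T <- F -> B <- M -> P
  P8: R <- W -> T <- F -> B <- P
That exhausts the simple backdoor paths. Count: 8.

8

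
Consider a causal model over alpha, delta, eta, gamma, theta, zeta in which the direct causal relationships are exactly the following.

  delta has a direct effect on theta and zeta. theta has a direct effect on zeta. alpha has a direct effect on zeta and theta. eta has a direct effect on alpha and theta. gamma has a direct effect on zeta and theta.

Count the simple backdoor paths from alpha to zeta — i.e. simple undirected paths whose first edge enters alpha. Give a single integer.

3

A backdoor path from alpha to zeta is any simple undirected path whose first edge points into alpha (i.e. leaves alpha via a parent).
Parents of alpha: {eta}.
Enumerating:
  P1: alpha <- eta -> theta <- delta -> zeta
  P2: alpha <- eta -> theta <- gamma -> zeta
  P3: alpha <- eta -> theta -> zeta
That exhausts the simple backdoor paths. Count: 3.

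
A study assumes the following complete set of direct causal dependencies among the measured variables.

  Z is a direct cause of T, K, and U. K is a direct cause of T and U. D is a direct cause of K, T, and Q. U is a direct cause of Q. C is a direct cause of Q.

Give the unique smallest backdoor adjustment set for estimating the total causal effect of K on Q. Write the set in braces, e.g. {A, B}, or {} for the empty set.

{D, Z}

Variables eligible for adjustment (non-descendants of K, excluding K and Q): {C, D, Z}.
Backdoor paths from K to Q:
  P1: K <- D -> T <- Z -> U -> Q
  P2: K <- D -> Q
  P3: K <- Z -> U -> Q
  P4: K <- Z -> T <- D -> Q
The empty set is not sufficient: P2 (K <- D -> Q) has no collider blocking it and no conditioned non-collider, so it is open.
Try {D, Z}:
  P1: blocked at fork node D ∈ conditioning set.
  P2: blocked at fork node D ∈ conditioning set.
  P3: blocked at fork node Z ∈ conditioning set.
  P4: blocked at fork node Z ∈ conditioning set.
{D, Z} contains no descendant of K and blocks every backdoor path.
Every element of {D, Z} is needed (dropping D leaves P2 open; dropping Z leaves P3 open), so no proper subset is valid.
Among all size-2 subsets of the eligible variables, only {D, Z} blocks every backdoor path, so it is the unique smallest valid adjustment set.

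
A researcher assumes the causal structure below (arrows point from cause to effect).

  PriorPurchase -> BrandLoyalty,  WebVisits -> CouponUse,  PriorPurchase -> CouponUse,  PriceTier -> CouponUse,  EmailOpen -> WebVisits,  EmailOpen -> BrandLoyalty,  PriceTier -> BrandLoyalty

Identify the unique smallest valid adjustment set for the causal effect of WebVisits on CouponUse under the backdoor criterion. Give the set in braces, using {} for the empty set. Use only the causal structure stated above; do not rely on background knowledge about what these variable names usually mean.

Variables eligible for adjustment (non-descendants of WebVisits, excluding WebVisits and CouponUse): {BrandLoyalty, EmailOpen, PriceTier, PriorPurchase}.
Backdoor paths from WebVisits to CouponUse:
  P1: WebVisits <- EmailOpen -> BrandLoyalty <- PriceTier -> CouponUse
  P2: WebVisits <- EmailOpen -> BrandLoyalty <- PriorPurchase -> CouponUse
Each backdoor path contains an unconditioned collider, so every path is already blocked with the empty conditioning set:
  P1: blocked at collider BrandLoyalty (neither it nor any descendant is in the conditioning set).
  P2: blocked at collider BrandLoyalty (neither it nor any descendant is in the conditioning set).
The empty set is therefore the unique smallest valid set.

{}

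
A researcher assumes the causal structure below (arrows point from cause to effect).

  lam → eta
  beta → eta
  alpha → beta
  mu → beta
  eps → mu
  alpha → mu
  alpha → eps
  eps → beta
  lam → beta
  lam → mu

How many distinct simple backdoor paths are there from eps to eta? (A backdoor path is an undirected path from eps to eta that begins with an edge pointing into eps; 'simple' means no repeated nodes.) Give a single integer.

7

A backdoor path from eps to eta is any simple undirected path whose first edge points into eps (i.e. leaves eps via a parent).
Parents of eps: {alpha}.
Enumerating:
  P1: eps <- alpha -> mu <- lam -> beta -> eta
  P2: eps <- alpha -> mu <- lam -> eta
  P3: eps <- alpha -> mu -> beta <- lam -> eta
  P4: eps <- alpha -> mu -> beta -> eta
  P5: eps <- alpha -> beta <- lam -> eta
  P6: eps <- alpha -> beta <- mu <- lam -> eta
  P7: eps <- alpha -> beta -> eta
That exhausts the simple backdoor paths. Count: 7.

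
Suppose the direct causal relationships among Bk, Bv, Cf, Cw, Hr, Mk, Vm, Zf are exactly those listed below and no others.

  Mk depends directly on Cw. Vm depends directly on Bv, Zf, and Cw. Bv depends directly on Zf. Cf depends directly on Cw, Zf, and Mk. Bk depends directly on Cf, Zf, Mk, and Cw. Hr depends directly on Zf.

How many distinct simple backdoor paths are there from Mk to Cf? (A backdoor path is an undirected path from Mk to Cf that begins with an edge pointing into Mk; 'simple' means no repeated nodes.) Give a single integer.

A backdoor path from Mk to Cf is any simple undirected path whose first edge points into Mk (i.e. leaves Mk via a parent).
Parents of Mk: {Cw}.
Enumerating:
  P1: Mk <- Cw -> Vm <- Zf -> Cf
  P2: Mk <- Cw -> Vm <- Zf -> Bk <- Cf
  P3: Mk <- Cw -> Vm <- Bv <- Zf -> Cf
  P4: Mk <- Cw -> Vm <- Bv <- Zf -> Bk <- Cf
  P5: Mk <- Cw -> Cf
  P6: Mk <- Cw -> Bk <- Zf -> Cf
  P7: Mk <- Cw -> Bk <- Cf
That exhausts the simple backdoor paths. Count: 7.

7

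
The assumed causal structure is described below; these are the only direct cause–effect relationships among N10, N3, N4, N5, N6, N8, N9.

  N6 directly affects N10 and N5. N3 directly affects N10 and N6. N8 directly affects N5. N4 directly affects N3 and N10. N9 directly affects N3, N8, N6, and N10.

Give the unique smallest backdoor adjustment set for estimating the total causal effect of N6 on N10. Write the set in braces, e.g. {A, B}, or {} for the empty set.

Variables eligible for adjustment (non-descendants of N6, excluding N6 and N10): {N3, N4, N8, N9}.
Backdoor paths from N6 to N10:
  P1: N6 <- N9 -> N3 <- N4 -> N10
  P2: N6 <- N9 -> N3 -> N10
  P3: N6 <- N9 -> N10
  P4: N6 <- N3 <- N9 -> N10
  P5: N6 <- N3 <- N4 -> N10
  P6: N6 <- N3 -> N10
The empty set is not sufficient: P2 (N6 <- N9 -> N3 -> N10) has no collider blocking it and no conditioned non-collider, so it is open.
Try {N3, N9}:
  P1: blocked at fork node N9 ∈ conditioning set.
  P2: blocked at fork node N9 ∈ conditioning set.
  P3: blocked at fork node N9 ∈ conditioning set.
  P4: blocked at chain node N3 ∈ conditioning set.
  P5: blocked at chain node N3 ∈ conditioning set.
  P6: blocked at fork node N3 ∈ conditioning set.
{N3, N9} contains no descendant of N6 and blocks every backdoor path.
Every element of {N3, N9} is needed (dropping N3 leaves P5 open; dropping N9 leaves P1 open), so no proper subset is valid.
Among all size-2 subsets of the eligible variables, only {N3, N9} blocks every backdoor path, so it is the unique smallest valid adjustment set.

{N3, N9}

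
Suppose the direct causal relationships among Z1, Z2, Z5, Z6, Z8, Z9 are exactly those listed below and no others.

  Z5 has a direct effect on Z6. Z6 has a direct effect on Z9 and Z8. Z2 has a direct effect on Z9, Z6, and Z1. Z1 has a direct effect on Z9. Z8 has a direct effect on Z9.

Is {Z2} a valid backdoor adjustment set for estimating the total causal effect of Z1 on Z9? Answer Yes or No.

Yes

Backdoor paths from Z1 to Z9 (paths whose first edge points into Z1):
  P1: Z1 <- Z2 -> Z6 -> Z8 -> Z9
  P2: Z1 <- Z2 -> Z6 -> Z9
  P3: Z1 <- Z2 -> Z9
Condition 1 (no descendant of Z1 in the set): holds — descendants of Z1 are {Z9}; none are in {Z2}.
Condition 2 (every backdoor path blocked by {Z2}):
  P1: blocked at fork node Z2 ∈ conditioning set.
  P2: blocked at fork node Z2 ∈ conditioning set.
  P3: blocked at fork node Z2 ∈ conditioning set.
{Z2} satisfies the backdoor criterion.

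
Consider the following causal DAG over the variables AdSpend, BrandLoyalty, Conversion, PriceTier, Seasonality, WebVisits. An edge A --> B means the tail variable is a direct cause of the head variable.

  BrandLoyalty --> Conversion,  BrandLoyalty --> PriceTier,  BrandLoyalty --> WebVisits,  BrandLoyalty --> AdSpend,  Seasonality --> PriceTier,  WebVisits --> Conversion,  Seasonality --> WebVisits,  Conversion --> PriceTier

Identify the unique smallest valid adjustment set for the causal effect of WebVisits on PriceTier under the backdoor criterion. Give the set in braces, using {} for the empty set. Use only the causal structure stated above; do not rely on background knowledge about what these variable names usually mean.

{BrandLoyalty, Seasonality}

Variables eligible for adjustment (non-descendants of WebVisits, excluding WebVisits and PriceTier): {AdSpend, BrandLoyalty, Seasonality}.
Backdoor paths from WebVisits to PriceTier:
  P1: WebVisits <- BrandLoyalty -> Conversion -> PriceTier
  P2: WebVisits <- BrandLoyalty -> PriceTier
  P3: WebVisits <- Seasonality -> PriceTier
The empty set is not sufficient: P1 (WebVisits <- BrandLoyalty -> Conversion -> PriceTier) has no collider blocking it and no conditioned non-collider, so it is open.
Try {BrandLoyalty, Seasonality}:
  P1: blocked at fork node BrandLoyalty ∈ conditioning set.
  P2: blocked at fork node BrandLoyalty ∈ conditioning set.
  P3: blocked at fork node Seasonality ∈ conditioning set.
{BrandLoyalty, Seasonality} contains no descendant of WebVisits and blocks every backdoor path.
Every element of {BrandLoyalty, Seasonality} is needed (dropping BrandLoyalty leaves P1 open; dropping Seasonality leaves P3 open), so no proper subset is valid.
Among all size-2 subsets of the eligible variables, only {BrandLoyalty, Seasonality} blocks every backdoor path, so it is the unique smallest valid adjustment set.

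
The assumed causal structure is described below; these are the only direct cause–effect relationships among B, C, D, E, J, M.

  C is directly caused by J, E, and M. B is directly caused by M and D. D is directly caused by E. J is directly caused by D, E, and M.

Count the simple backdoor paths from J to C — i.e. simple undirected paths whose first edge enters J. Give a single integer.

6

A backdoor path from J to C is any simple undirected path whose first edge points into J (i.e. leaves J via a parent).
Parents of J: {D, E, M}.
Enumerating:
  P1: J <- E -> D -> B <- M -> C
  P2: J <- E -> C
  P3: J <- M -> C
  P4: J <- M -> B <- D <- E -> C
  P5: J <- D <- E -> C
  P6: J <- D -> B <- M -> C
That exhausts the simple backdoor paths. Count: 6.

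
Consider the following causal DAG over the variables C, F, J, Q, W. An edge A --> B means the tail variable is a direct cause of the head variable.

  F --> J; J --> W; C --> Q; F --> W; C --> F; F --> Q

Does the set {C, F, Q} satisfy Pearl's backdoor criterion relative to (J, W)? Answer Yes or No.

Yes

Backdoor paths from J to W (paths whose first edge points into J):
  P1: J <- F -> W
Condition 1 (no descendant of J in the set): holds — descendants of J are {W}; none are in {C, F, Q}.
Condition 2 (every backdoor path blocked by {C, F, Q}):
  P1: blocked at fork node F ∈ conditioning set.
{C, F, Q} satisfies the backdoor criterion.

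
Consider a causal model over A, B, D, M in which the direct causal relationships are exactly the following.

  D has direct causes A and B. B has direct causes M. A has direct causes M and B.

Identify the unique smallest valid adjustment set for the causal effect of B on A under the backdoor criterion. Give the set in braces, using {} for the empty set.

Variables eligible for adjustment (non-descendants of B, excluding B and A): {M}.
Backdoor paths from B to A:
  P1: B <- M -> A
The empty set is not sufficient: P1 (B <- M -> A) has no collider blocking it and no conditioned non-collider, so it is open.
Try {M}:
  P1: blocked at fork node M ∈ conditioning set.
{M} contains no descendant of B and blocks every backdoor path.
{M} is the unique smallest valid adjustment set.

{M}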